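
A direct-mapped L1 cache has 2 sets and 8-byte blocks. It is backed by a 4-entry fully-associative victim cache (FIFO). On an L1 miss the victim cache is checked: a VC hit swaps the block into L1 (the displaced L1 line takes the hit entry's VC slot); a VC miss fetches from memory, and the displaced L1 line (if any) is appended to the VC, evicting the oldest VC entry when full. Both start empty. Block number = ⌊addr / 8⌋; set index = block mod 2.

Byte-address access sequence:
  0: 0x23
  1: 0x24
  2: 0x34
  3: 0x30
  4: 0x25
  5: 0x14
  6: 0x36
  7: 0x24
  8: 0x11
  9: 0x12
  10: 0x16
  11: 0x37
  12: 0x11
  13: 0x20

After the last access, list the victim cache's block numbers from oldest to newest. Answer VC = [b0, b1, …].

0: 0x23 (blk 4, set 0) → MISS  vc=[]
1: 0x24 (blk 4, set 0) → L1-HIT  vc=[]
2: 0x34 (blk 6, set 0) → MISS  vc=[4]
3: 0x30 (blk 6, set 0) → L1-HIT  vc=[4]
4: 0x25 (blk 4, set 0) → VC-HIT  vc=[6]
5: 0x14 (blk 2, set 0) → MISS  vc=[6, 4]
6: 0x36 (blk 6, set 0) → VC-HIT  vc=[2, 4]
7: 0x24 (blk 4, set 0) → VC-HIT  vc=[2, 6]
8: 0x11 (blk 2, set 0) → VC-HIT  vc=[4, 6]
9: 0x12 (blk 2, set 0) → L1-HIT  vc=[4, 6]
10: 0x16 (blk 2, set 0) → L1-HIT  vc=[4, 6]
11: 0x37 (blk 6, set 0) → VC-HIT  vc=[4, 2]
12: 0x11 (blk 2, set 0) → VC-HIT  vc=[4, 6]
13: 0x20 (blk 4, set 0) → VC-HIT  vc=[2, 6]

VC = [2, 6]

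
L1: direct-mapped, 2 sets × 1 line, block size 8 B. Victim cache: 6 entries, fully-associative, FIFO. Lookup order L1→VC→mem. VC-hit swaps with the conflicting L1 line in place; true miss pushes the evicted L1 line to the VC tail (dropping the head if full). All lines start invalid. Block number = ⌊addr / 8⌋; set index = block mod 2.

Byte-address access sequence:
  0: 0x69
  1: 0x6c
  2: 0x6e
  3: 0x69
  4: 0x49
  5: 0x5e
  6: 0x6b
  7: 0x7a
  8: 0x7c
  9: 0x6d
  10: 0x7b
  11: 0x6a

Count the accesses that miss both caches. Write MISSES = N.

0: 0x69 (blk 13, set 1) → MISS  vc=[]
1: 0x6c (blk 13, set 1) → L1-HIT  vc=[]
2: 0x6e (blk 13, set 1) → L1-HIT  vc=[]
3: 0x69 (blk 13, set 1) → L1-HIT  vc=[]
4: 0x49 (blk 9, set 1) → MISS  vc=[13]
5: 0x5e (blk 11, set 1) → MISS  vc=[13, 9]
6: 0x6b (blk 13, set 1) → VC-HIT  vc=[11, 9]
7: 0x7a (blk 15, set 1) → MISS  vc=[11, 9, 13]
8: 0x7c (blk 15, set 1) → L1-HIT  vc=[11, 9, 13]
9: 0x6d (blk 13, set 1) → VC-HIT  vc=[11, 9, 15]
10: 0x7b (blk 15, set 1) → VC-HIT  vc=[11, 9, 13]
11: 0x6a (blk 13, set 1) → VC-HIT  vc=[11, 9, 15]

MISSES = 4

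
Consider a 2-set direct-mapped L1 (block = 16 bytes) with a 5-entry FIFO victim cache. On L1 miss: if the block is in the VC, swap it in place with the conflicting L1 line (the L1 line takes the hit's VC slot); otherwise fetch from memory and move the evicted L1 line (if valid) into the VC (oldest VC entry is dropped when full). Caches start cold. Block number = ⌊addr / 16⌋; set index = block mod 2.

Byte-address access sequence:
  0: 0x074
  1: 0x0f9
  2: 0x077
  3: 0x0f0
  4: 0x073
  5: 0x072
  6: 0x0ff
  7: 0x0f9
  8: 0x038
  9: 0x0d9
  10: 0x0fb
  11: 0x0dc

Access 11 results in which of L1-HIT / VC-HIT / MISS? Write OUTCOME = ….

OUTCOME = VC-HIT

0: 0x74 (blk 7, set 1) → MISS  vc=[]
1: 0xf9 (blk 15, set 1) → MISS  vc=[7]
2: 0x77 (blk 7, set 1) → VC-HIT  vc=[15]
3: 0xf0 (blk 15, set 1) → VC-HIT  vc=[7]
4: 0x73 (blk 7, set 1) → VC-HIT  vc=[15]
5: 0x72 (blk 7, set 1) → L1-HIT  vc=[15]
6: 0xff (blk 15, set 1) → VC-HIT  vc=[7]
7: 0xf9 (blk 15, set 1) → L1-HIT  vc=[7]
8: 0x38 (blk 3, set 1) → MISS  vc=[7, 15]
9: 0xd9 (blk 13, set 1) → MISS  vc=[7, 15, 3]
10: 0xfb (blk 15, set 1) → VC-HIT  vc=[7, 13, 3]
11: 0xdc (blk 13, set 1) → VC-HIT  vc=[7, 15, 3]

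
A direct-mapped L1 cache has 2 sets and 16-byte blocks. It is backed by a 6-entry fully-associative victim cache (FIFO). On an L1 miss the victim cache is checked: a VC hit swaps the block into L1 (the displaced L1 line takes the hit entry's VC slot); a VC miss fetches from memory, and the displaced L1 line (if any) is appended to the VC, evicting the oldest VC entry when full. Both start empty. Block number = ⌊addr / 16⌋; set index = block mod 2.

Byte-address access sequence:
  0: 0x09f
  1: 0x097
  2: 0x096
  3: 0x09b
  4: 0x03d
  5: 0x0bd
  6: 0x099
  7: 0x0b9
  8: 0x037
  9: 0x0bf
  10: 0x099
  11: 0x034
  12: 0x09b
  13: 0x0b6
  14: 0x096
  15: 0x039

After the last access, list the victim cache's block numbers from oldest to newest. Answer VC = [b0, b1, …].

0: 0x9f (blk 9, set 1) → MISS  vc=[]
1: 0x97 (blk 9, set 1) → L1-HIT  vc=[]
2: 0x96 (blk 9, set 1) → L1-HIT  vc=[]
3: 0x9b (blk 9, set 1) → L1-HIT  vc=[]
4: 0x3d (blk 3, set 1) → MISS  vc=[9]
5: 0xbd (blk 11, set 1) → MISS  vc=[9, 3]
6: 0x99 (blk 9, set 1) → VC-HIT  vc=[11, 3]
7: 0xb9 (blk 11, set 1) → VC-HIT  vc=[9, 3]
8: 0x37 (blk 3, set 1) → VC-HIT  vc=[9, 11]
9: 0xbf (blk 11, set 1) → VC-HIT  vc=[9, 3]
10: 0x99 (blk 9, set 1) → VC-HIT  vc=[11, 3]
11: 0x34 (blk 3, set 1) → VC-HIT  vc=[11, 9]
12: 0x9b (blk 9, set 1) → VC-HIT  vc=[11, 3]
13: 0xb6 (blk 11, set 1) → VC-HIT  vc=[9, 3]
14: 0x96 (blk 9, set 1) → VC-HIT  vc=[11, 3]
15: 0x39 (blk 3, set 1) → VC-HIT  vc=[11, 9]

VC = [11, 9]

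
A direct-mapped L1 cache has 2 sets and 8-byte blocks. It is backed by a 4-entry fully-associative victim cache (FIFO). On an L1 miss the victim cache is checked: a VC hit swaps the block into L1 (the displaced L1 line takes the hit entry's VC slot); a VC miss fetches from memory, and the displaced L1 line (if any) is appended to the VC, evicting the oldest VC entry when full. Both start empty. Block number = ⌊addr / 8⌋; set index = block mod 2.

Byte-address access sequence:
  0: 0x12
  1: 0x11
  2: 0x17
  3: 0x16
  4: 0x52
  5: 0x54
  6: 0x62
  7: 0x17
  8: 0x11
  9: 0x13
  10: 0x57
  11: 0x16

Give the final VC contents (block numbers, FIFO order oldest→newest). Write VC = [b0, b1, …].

VC = [12, 10]

  [0] addr=0x12 blk=2 s=0: MISS | VC []
  [1] addr=0x11 blk=2 s=0: L1-HIT | VC []
  [2] addr=0x17 blk=2 s=0: L1-HIT | VC []
  [3] addr=0x16 blk=2 s=0: L1-HIT | VC []
  [4] addr=0x52 blk=10 s=0: MISS | VC [2]
  [5] addr=0x54 blk=10 s=0: L1-HIT | VC [2]
  [6] addr=0x62 blk=12 s=0: MISS | VC [2, 10]
  [7] addr=0x17 blk=2 s=0: VC-HIT | VC [12, 10]
  [8] addr=0x11 blk=2 s=0: L1-HIT | VC [12, 10]
  [9] addr=0x13 blk=2 s=0: L1-HIT | VC [12, 10]
  [10] addr=0x57 blk=10 s=0: VC-HIT | VC [12, 2]
  [11] addr=0x16 blk=2 s=0: VC-HIT | VC [12, 10]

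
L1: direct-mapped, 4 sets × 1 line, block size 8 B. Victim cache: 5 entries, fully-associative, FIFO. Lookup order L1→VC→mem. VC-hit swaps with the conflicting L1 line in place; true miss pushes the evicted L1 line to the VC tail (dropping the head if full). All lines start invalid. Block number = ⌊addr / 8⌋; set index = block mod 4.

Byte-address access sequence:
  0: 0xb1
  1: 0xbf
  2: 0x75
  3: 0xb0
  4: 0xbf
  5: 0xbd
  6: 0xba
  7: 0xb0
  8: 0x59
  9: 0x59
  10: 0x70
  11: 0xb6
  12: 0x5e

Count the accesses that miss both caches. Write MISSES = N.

MISSES = 4

  [0] addr=0xb1 blk=22 s=2: MISS | VC []
  [1] addr=0xbf blk=23 s=3: MISS | VC []
  [2] addr=0x75 blk=14 s=2: MISS | VC [22]
  [3] addr=0xb0 blk=22 s=2: VC-HIT | VC [14]
  [4] addr=0xbf blk=23 s=3: L1-HIT | VC [14]
  [5] addr=0xbd blk=23 s=3: L1-HIT | VC [14]
  [6] addr=0xba blk=23 s=3: L1-HIT | VC [14]
  [7] addr=0xb0 blk=22 s=2: L1-HIT | VC [14]
  [8] addr=0x59 blk=11 s=3: MISS | VC [14, 23]
  [9] addr=0x59 blk=11 s=3: L1-HIT | VC [14, 23]
  [10] addr=0x70 blk=14 s=2: VC-HIT | VC [22, 23]
  [11] addr=0xb6 blk=22 s=2: VC-HIT | VC [14, 23]
  [12] addr=0x5e blk=11 s=3: L1-HIT | VC [14, 23]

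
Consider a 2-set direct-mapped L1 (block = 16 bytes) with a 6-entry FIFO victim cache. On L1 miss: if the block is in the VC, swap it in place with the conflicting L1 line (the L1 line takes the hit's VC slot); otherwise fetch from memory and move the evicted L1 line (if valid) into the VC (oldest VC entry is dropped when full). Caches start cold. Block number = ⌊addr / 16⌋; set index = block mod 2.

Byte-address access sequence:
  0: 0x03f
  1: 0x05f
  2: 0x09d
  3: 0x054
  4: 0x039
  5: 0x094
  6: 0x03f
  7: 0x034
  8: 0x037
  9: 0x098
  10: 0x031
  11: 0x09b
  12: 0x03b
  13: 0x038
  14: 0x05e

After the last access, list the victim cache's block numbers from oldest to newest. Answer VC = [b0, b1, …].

0: 0x3f (blk 3, set 1) → MISS  vc=[]
1: 0x5f (blk 5, set 1) → MISS  vc=[3]
2: 0x9d (blk 9, set 1) → MISS  vc=[3, 5]
3: 0x54 (blk 5, set 1) → VC-HIT  vc=[3, 9]
4: 0x39 (blk 3, set 1) → VC-HIT  vc=[5, 9]
5: 0x94 (blk 9, set 1) → VC-HIT  vc=[5, 3]
6: 0x3f (blk 3, set 1) → VC-HIT  vc=[5, 9]
7: 0x34 (blk 3, set 1) → L1-HIT  vc=[5, 9]
8: 0x37 (blk 3, set 1) → L1-HIT  vc=[5, 9]
9: 0x98 (blk 9, set 1) → VC-HIT  vc=[5, 3]
10: 0x31 (blk 3, set 1) → VC-HIT  vc=[5, 9]
11: 0x9b (blk 9, set 1) → VC-HIT  vc=[5, 3]
12: 0x3b (blk 3, set 1) → VC-HIT  vc=[5, 9]
13: 0x38 (blk 3, set 1) → L1-HIT  vc=[5, 9]
14: 0x5e (blk 5, set 1) → VC-HIT  vc=[3, 9]

VC = [3, 9]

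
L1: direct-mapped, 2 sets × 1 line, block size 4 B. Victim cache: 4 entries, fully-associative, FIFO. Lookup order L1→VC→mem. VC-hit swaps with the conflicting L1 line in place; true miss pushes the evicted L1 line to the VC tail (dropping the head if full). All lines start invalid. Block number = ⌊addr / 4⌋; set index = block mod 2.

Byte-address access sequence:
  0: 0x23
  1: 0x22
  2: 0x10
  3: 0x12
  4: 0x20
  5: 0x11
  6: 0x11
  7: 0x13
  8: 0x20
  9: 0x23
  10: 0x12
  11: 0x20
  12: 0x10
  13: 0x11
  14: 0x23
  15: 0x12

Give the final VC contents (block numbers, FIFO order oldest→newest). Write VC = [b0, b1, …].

#0 0x23→b8/s0 MISS; vc=[]
#1 0x22→b8/s0 L1-HIT; vc=[]
#2 0x10→b4/s0 MISS; vc=[8]
#3 0x12→b4/s0 L1-HIT; vc=[8]
#4 0x20→b8/s0 VC-HIT; vc=[4]
#5 0x11→b4/s0 VC-HIT; vc=[8]
#6 0x11→b4/s0 L1-HIT; vc=[8]
#7 0x13→b4/s0 L1-HIT; vc=[8]
#8 0x20→b8/s0 VC-HIT; vc=[4]
#9 0x23→b8/s0 L1-HIT; vc=[4]
#10 0x12→b4/s0 VC-HIT; vc=[8]
#11 0x20→b8/s0 VC-HIT; vc=[4]
#12 0x10→b4/s0 VC-HIT; vc=[8]
#13 0x11→b4/s0 L1-HIT; vc=[8]
#14 0x23→b8/s0 VC-HIT; vc=[4]
#15 0x12→b4/s0 VC-HIT; vc=[8]

VC = [8]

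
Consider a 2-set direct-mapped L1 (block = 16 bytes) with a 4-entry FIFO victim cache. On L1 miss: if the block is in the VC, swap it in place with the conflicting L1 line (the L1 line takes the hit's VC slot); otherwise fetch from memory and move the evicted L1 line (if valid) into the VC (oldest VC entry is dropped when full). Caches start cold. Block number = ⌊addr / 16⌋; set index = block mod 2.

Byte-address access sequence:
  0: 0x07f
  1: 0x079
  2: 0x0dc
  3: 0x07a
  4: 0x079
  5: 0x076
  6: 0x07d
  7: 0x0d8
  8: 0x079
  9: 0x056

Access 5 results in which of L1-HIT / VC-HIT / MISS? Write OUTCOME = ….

OUTCOME = L1-HIT

0: 0x7f (blk 7, set 1) → MISS  vc=[]
1: 0x79 (blk 7, set 1) → L1-HIT  vc=[]
2: 0xdc (blk 13, set 1) → MISS  vc=[7]
3: 0x7a (blk 7, set 1) → VC-HIT  vc=[13]
4: 0x79 (blk 7, set 1) → L1-HIT  vc=[13]
5: 0x76 (blk 7, set 1) → L1-HIT  vc=[13]
6: 0x7d (blk 7, set 1) → L1-HIT  vc=[13]
7: 0xd8 (blk 13, set 1) → VC-HIT  vc=[7]
8: 0x79 (blk 7, set 1) → VC-HIT  vc=[13]
9: 0x56 (blk 5, set 1) → MISS  vc=[13, 7]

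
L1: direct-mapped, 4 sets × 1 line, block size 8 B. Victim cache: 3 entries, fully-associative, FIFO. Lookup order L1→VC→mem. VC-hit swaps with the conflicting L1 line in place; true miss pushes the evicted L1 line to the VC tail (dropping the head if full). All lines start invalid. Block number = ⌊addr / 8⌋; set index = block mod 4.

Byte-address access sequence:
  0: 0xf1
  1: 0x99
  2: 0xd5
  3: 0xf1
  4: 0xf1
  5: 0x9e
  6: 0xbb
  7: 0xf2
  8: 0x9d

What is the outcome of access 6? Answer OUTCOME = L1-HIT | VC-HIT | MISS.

OUTCOME = MISS

#0 0xf1→b30/s2 MISS; vc=[]
#1 0x99→b19/s3 MISS; vc=[]
#2 0xd5→b26/s2 MISS; vc=[30]
#3 0xf1→b30/s2 VC-HIT; vc=[26]
#4 0xf1→b30/s2 L1-HIT; vc=[26]
#5 0x9e→b19/s3 L1-HIT; vc=[26]
#6 0xbb→b23/s3 MISS; vc=[26,19]
#7 0xf2→b30/s2 L1-HIT; vc=[26,19]
#8 0x9d→b19/s3 VC-HIT; vc=[26,23]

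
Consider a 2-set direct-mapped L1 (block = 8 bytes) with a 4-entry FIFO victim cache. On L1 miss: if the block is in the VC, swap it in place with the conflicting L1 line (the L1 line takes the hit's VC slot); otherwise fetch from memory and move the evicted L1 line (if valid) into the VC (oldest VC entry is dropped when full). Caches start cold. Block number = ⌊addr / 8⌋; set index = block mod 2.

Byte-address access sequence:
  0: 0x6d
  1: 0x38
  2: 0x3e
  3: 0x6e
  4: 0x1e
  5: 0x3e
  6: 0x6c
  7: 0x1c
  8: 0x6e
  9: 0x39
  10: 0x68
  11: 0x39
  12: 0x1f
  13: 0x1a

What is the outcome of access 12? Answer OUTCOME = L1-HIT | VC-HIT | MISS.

OUTCOME = VC-HIT

#0 0x6d→b13/s1 MISS; vc=[]
#1 0x38→b7/s1 MISS; vc=[13]
#2 0x3e→b7/s1 L1-HIT; vc=[13]
#3 0x6e→b13/s1 VC-HIT; vc=[7]
#4 0x1e→b3/s1 MISS; vc=[7,13]
#5 0x3e→b7/s1 VC-HIT; vc=[3,13]
#6 0x6c→b13/s1 VC-HIT; vc=[3,7]
#7 0x1c→b3/s1 VC-HIT; vc=[13,7]
#8 0x6e→b13/s1 VC-HIT; vc=[3,7]
#9 0x39→b7/s1 VC-HIT; vc=[3,13]
#10 0x68→b13/s1 VC-HIT; vc=[3,7]
#11 0x39→b7/s1 VC-HIT; vc=[3,13]
#12 0x1f→b3/s1 VC-HIT; vc=[7,13]
#13 0x1a→b3/s1 L1-HIT; vc=[7,13]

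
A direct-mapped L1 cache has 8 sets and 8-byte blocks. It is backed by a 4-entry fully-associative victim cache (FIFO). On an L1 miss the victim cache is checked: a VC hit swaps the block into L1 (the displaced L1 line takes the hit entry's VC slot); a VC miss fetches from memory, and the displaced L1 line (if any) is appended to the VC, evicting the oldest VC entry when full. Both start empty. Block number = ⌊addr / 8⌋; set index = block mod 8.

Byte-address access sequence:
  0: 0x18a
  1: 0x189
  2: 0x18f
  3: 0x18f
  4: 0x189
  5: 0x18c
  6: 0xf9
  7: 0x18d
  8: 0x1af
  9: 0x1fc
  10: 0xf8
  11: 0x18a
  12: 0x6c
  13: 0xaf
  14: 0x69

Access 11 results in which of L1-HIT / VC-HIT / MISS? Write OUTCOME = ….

  [0] addr=0x18a blk=49 s=1: MISS | VC []
  [1] addr=0x189 blk=49 s=1: L1-HIT | VC []
  [2] addr=0x18f blk=49 s=1: L1-HIT | VC []
  [3] addr=0x18f blk=49 s=1: L1-HIT | VC []
  [4] addr=0x189 blk=49 s=1: L1-HIT | VC []
  [5] addr=0x18c blk=49 s=1: L1-HIT | VC []
  [6] addr=0xf9 blk=31 s=7: MISS | VC []
  [7] addr=0x18d blk=49 s=1: L1-HIT | VC []
  [8] addr=0x1af blk=53 s=5: MISS | VC []
  [9] addr=0x1fc blk=63 s=7: MISS | VC [31]
  [10] addr=0xf8 blk=31 s=7: VC-HIT | VC [63]
  [11] addr=0x18a blk=49 s=1: L1-HIT | VC [63]
  [12] addr=0x6c blk=13 s=5: MISS | VC [63, 53]
  [13] addr=0xaf blk=21 s=5: MISS | VC [63, 53, 13]
  [14] addr=0x69 blk=13 s=5: VC-HIT | VC [63, 53, 21]

OUTCOME = L1-HIT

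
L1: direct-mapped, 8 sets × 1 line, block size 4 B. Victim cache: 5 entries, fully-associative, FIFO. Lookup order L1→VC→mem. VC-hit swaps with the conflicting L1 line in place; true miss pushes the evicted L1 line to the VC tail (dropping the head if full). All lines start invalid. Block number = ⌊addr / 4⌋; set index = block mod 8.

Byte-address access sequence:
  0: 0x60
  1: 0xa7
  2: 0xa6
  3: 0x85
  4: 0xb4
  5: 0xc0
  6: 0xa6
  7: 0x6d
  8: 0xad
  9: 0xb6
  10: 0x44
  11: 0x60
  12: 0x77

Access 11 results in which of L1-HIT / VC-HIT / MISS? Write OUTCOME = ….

  [0] addr=0x60 blk=24 s=0: MISS | VC []
  [1] addr=0xa7 blk=41 s=1: MISS | VC []
  [2] addr=0xa6 blk=41 s=1: L1-HIT | VC []
  [3] addr=0x85 blk=33 s=1: MISS | VC [41]
  [4] addr=0xb4 blk=45 s=5: MISS | VC [41]
  [5] addr=0xc0 blk=48 s=0: MISS | VC [41, 24]
  [6] addr=0xa6 blk=41 s=1: VC-HIT | VC [33, 24]
  [7] addr=0x6d blk=27 s=3: MISS | VC [33, 24]
  [8] addr=0xad blk=43 s=3: MISS | VC [33, 24, 27]
  [9] addr=0xb6 blk=45 s=5: L1-HIT | VC [33, 24, 27]
  [10] addr=0x44 blk=17 s=1: MISS | VC [33, 24, 27, 41]
  [11] addr=0x60 blk=24 s=0: VC-HIT | VC [33, 48, 27, 41]
  [12] addr=0x77 blk=29 s=5: MISS | VC [33, 48, 27, 41, 45]

OUTCOME = VC-HIT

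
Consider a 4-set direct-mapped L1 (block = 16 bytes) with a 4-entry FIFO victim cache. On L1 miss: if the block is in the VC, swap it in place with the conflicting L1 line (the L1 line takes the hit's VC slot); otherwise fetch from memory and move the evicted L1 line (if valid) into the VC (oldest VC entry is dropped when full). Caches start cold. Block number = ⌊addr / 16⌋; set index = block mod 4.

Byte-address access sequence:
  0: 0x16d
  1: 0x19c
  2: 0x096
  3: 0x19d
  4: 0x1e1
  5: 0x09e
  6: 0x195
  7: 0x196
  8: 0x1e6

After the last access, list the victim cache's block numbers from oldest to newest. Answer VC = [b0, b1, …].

VC = [9, 22]

  [0] addr=0x16d blk=22 s=2: MISS | VC []
  [1] addr=0x19c blk=25 s=1: MISS | VC []
  [2] addr=0x96 blk=9 s=1: MISS | VC [25]
  [3] addr=0x19d blk=25 s=1: VC-HIT | VC [9]
  [4] addr=0x1e1 blk=30 s=2: MISS | VC [9, 22]
  [5] addr=0x9e blk=9 s=1: VC-HIT | VC [25, 22]
  [6] addr=0x195 blk=25 s=1: VC-HIT | VC [9, 22]
  [7] addr=0x196 blk=25 s=1: L1-HIT | VC [9, 22]
  [8] addr=0x1e6 blk=30 s=2: L1-HIT | VC [9, 22]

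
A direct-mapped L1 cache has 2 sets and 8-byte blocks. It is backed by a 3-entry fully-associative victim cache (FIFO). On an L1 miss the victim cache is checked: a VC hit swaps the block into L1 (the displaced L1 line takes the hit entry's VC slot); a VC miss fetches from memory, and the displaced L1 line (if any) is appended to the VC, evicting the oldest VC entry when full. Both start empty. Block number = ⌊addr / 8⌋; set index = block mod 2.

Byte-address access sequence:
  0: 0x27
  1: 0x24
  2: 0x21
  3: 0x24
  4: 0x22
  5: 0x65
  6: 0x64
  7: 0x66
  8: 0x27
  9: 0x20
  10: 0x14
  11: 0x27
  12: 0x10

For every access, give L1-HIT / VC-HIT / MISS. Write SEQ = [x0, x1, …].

SEQ = [MISS, L1-HIT, L1-HIT, L1-HIT, L1-HIT, MISS, L1-HIT, L1-HIT, VC-HIT, L1-HIT, MISS, VC-HIT, VC-HIT]

0: 0x27 (blk 4, set 0) → MISS  vc=[]
1: 0x24 (blk 4, set 0) → L1-HIT  vc=[]
2: 0x21 (blk 4, set 0) → L1-HIT  vc=[]
3: 0x24 (blk 4, set 0) → L1-HIT  vc=[]
4: 0x22 (blk 4, set 0) → L1-HIT  vc=[]
5: 0x65 (blk 12, set 0) → MISS  vc=[4]
6: 0x64 (blk 12, set 0) → L1-HIT  vc=[4]
7: 0x66 (blk 12, set 0) → L1-HIT  vc=[4]
8: 0x27 (blk 4, set 0) → VC-HIT  vc=[12]
9: 0x20 (blk 4, set 0) → L1-HIT  vc=[12]
10: 0x14 (blk 2, set 0) → MISS  vc=[12, 4]
11: 0x27 (blk 4, set 0) → VC-HIT  vc=[12, 2]
12: 0x10 (blk 2, set 0) → VC-HIT  vc=[12, 4]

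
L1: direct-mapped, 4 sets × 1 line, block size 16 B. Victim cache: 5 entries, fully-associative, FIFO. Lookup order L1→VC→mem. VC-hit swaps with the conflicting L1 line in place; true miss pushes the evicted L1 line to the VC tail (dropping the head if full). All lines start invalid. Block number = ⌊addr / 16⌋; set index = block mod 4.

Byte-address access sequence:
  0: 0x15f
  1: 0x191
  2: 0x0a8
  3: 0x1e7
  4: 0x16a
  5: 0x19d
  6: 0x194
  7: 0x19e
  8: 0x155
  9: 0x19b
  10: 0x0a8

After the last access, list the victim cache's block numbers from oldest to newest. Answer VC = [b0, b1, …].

#0 0x15f→b21/s1 MISS; vc=[]
#1 0x191→b25/s1 MISS; vc=[21]
#2 0xa8→b10/s2 MISS; vc=[21]
#3 0x1e7→b30/s2 MISS; vc=[21,10]
#4 0x16a→b22/s2 MISS; vc=[21,10,30]
#5 0x19d→b25/s1 L1-HIT; vc=[21,10,30]
#6 0x194→b25/s1 L1-HIT; vc=[21,10,30]
#7 0x19e→b25/s1 L1-HIT; vc=[21,10,30]
#8 0x155→b21/s1 VC-HIT; vc=[25,10,30]
#9 0x19b→b25/s1 VC-HIT; vc=[21,10,30]
#10 0xa8→b10/s2 VC-HIT; vc=[21,22,30]

VC = [21, 22, 30]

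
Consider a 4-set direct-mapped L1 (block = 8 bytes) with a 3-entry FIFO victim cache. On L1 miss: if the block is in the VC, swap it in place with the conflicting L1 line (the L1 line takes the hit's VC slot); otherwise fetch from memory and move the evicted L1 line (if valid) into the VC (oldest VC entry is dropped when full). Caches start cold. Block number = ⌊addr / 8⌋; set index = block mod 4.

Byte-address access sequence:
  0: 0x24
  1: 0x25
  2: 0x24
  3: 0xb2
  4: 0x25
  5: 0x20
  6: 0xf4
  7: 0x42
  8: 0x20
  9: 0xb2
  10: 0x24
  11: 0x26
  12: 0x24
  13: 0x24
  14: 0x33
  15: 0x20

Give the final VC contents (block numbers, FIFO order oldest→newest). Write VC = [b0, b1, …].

VC = [30, 8, 22]

#0 0x24→b4/s0 MISS; vc=[]
#1 0x25→b4/s0 L1-HIT; vc=[]
#2 0x24→b4/s0 L1-HIT; vc=[]
#3 0xb2→b22/s2 MISS; vc=[]
#4 0x25→b4/s0 L1-HIT; vc=[]
#5 0x20→b4/s0 L1-HIT; vc=[]
#6 0xf4→b30/s2 MISS; vc=[22]
#7 0x42→b8/s0 MISS; vc=[22,4]
#8 0x20→b4/s0 VC-HIT; vc=[22,8]
#9 0xb2→b22/s2 VC-HIT; vc=[30,8]
#10 0x24→b4/s0 L1-HIT; vc=[30,8]
#11 0x26→b4/s0 L1-HIT; vc=[30,8]
#12 0x24→b4/s0 L1-HIT; vc=[30,8]
#13 0x24→b4/s0 L1-HIT; vc=[30,8]
#14 0x33→b6/s2 MISS; vc=[30,8,22]
#15 0x20→b4/s0 L1-HIT; vc=[30,8,22]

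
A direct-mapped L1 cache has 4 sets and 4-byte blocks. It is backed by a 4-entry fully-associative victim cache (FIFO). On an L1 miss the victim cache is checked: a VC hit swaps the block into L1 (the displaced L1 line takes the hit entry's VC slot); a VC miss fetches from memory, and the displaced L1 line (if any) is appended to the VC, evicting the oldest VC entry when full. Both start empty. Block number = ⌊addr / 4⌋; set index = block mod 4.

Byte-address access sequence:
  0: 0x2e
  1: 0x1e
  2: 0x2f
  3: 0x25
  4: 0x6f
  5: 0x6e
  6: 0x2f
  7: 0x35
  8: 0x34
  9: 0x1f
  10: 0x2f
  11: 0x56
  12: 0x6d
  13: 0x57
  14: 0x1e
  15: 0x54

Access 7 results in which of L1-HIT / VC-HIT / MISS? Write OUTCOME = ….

OUTCOME = MISS

  [0] addr=0x2e blk=11 s=3: MISS | VC []
  [1] addr=0x1e blk=7 s=3: MISS | VC [11]
  [2] addr=0x2f blk=11 s=3: VC-HIT | VC [7]
  [3] addr=0x25 blk=9 s=1: MISS | VC [7]
  [4] addr=0x6f blk=27 s=3: MISS | VC [7, 11]
  [5] addr=0x6e blk=27 s=3: L1-HIT | VC [7, 11]
  [6] addr=0x2f blk=11 s=3: VC-HIT | VC [7, 27]
  [7] addr=0x35 blk=13 s=1: MISS | VC [7, 27, 9]
  [8] addr=0x34 blk=13 s=1: L1-HIT | VC [7, 27, 9]
  [9] addr=0x1f blk=7 s=3: VC-HIT | VC [11, 27, 9]
  [10] addr=0x2f blk=11 s=3: VC-HIT | VC [7, 27, 9]
  [11] addr=0x56 blk=21 s=1: MISS | VC [7, 27, 9, 13]
  [12] addr=0x6d blk=27 s=3: VC-HIT | VC [7, 11, 9, 13]
  [13] addr=0x57 blk=21 s=1: L1-HIT | VC [7, 11, 9, 13]
  [14] addr=0x1e blk=7 s=3: VC-HIT | VC [27, 11, 9, 13]
  [15] addr=0x54 blk=21 s=1: L1-HIT | VC [27, 11, 9, 13]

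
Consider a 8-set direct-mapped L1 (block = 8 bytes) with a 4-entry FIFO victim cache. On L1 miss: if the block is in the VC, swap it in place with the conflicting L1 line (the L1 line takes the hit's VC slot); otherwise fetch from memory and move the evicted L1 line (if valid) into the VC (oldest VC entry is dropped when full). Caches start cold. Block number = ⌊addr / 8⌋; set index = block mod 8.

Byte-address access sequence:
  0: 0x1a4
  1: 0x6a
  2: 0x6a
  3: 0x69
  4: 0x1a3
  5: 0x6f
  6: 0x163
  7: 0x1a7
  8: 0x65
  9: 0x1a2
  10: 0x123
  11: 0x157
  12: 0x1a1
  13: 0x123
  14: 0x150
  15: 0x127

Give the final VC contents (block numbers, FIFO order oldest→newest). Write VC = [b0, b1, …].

0: 0x1a4 (blk 52, set 4) → MISS  vc=[]
1: 0x6a (blk 13, set 5) → MISS  vc=[]
2: 0x6a (blk 13, set 5) → L1-HIT  vc=[]
3: 0x69 (blk 13, set 5) → L1-HIT  vc=[]
4: 0x1a3 (blk 52, set 4) → L1-HIT  vc=[]
5: 0x6f (blk 13, set 5) → L1-HIT  vc=[]
6: 0x163 (blk 44, set 4) → MISS  vc=[52]
7: 0x1a7 (blk 52, set 4) → VC-HIT  vc=[44]
8: 0x65 (blk 12, set 4) → MISS  vc=[44, 52]
9: 0x1a2 (blk 52, set 4) → VC-HIT  vc=[44, 12]
10: 0x123 (blk 36, set 4) → MISS  vc=[44, 12, 52]
11: 0x157 (blk 42, set 2) → MISS  vc=[44, 12, 52]
12: 0x1a1 (blk 52, set 4) → VC-HIT  vc=[44, 12, 36]
13: 0x123 (blk 36, set 4) → VC-HIT  vc=[44, 12, 52]
14: 0x150 (blk 42, set 2) → L1-HIT  vc=[44, 12, 52]
15: 0x127 (blk 36, set 4) → L1-HIT  vc=[44, 12, 52]

VC = [44, 12, 52]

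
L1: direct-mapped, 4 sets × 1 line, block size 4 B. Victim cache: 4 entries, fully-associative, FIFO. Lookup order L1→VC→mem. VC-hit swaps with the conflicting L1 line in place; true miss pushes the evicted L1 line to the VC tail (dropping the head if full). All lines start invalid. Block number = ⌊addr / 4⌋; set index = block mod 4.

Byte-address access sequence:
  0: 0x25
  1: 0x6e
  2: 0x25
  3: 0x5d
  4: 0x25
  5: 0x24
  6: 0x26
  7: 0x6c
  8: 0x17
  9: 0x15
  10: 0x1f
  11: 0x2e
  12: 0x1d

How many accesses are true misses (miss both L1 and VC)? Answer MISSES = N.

MISSES = 6

  [0] addr=0x25 blk=9 s=1: MISS | VC []
  [1] addr=0x6e blk=27 s=3: MISS | VC []
  [2] addr=0x25 blk=9 s=1: L1-HIT | VC []
  [3] addr=0x5d blk=23 s=3: MISS | VC [27]
  [4] addr=0x25 blk=9 s=1: L1-HIT | VC [27]
  [5] addr=0x24 blk=9 s=1: L1-HIT | VC [27]
  [6] addr=0x26 blk=9 s=1: L1-HIT | VC [27]
  [7] addr=0x6c blk=27 s=3: VC-HIT | VC [23]
  [8] addr=0x17 blk=5 s=1: MISS | VC [23, 9]
  [9] addr=0x15 blk=5 s=1: L1-HIT | VC [23, 9]
  [10] addr=0x1f blk=7 s=3: MISS | VC [23, 9, 27]
  [11] addr=0x2e blk=11 s=3: MISS | VC [23, 9, 27, 7]
  [12] addr=0x1d blk=7 s=3: VC-HIT | VC [23, 9, 27, 11]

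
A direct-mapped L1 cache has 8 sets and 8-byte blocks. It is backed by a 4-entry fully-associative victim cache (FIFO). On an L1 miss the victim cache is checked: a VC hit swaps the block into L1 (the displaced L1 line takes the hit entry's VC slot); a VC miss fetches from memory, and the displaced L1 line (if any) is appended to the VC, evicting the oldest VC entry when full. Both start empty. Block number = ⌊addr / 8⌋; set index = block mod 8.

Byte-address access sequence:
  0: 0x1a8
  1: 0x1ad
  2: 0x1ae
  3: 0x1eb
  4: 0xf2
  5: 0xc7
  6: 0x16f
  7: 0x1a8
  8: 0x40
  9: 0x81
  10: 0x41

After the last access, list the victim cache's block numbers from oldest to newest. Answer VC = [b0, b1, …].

  [0] addr=0x1a8 blk=53 s=5: MISS | VC []
  [1] addr=0x1ad blk=53 s=5: L1-HIT | VC []
  [2] addr=0x1ae blk=53 s=5: L1-HIT | VC []
  [3] addr=0x1eb blk=61 s=5: MISS | VC [53]
  [4] addr=0xf2 blk=30 s=6: MISS | VC [53]
  [5] addr=0xc7 blk=24 s=0: MISS | VC [53]
  [6] addr=0x16f blk=45 s=5: MISS | VC [53, 61]
  [7] addr=0x1a8 blk=53 s=5: VC-HIT | VC [45, 61]
  [8] addr=0x40 blk=8 s=0: MISS | VC [45, 61, 24]
  [9] addr=0x81 blk=16 s=0: MISS | VC [45, 61, 24, 8]
  [10] addr=0x41 blk=8 s=0: VC-HIT | VC [45, 61, 24, 16]

VC = [45, 61, 24, 16]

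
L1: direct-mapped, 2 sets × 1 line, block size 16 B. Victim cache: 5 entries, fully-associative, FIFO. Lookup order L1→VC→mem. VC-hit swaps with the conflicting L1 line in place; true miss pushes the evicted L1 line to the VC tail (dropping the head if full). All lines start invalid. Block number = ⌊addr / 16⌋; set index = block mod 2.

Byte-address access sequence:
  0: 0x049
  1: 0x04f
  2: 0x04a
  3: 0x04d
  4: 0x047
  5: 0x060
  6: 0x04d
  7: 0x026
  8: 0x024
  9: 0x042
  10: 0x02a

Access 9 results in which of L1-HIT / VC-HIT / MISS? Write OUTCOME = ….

#0 0x49→b4/s0 MISS; vc=[]
#1 0x4f→b4/s0 L1-HIT; vc=[]
#2 0x4a→b4/s0 L1-HIT; vc=[]
#3 0x4d→b4/s0 L1-HIT; vc=[]
#4 0x47→b4/s0 L1-HIT; vc=[]
#5 0x60→b6/s0 MISS; vc=[4]
#6 0x4d→b4/s0 VC-HIT; vc=[6]
#7 0x26→b2/s0 MISS; vc=[6,4]
#8 0x24→b2/s0 L1-HIT; vc=[6,4]
#9 0x42→b4/s0 VC-HIT; vc=[6,2]
#10 0x2a→b2/s0 VC-HIT; vc=[6,4]

OUTCOME = VC-HIT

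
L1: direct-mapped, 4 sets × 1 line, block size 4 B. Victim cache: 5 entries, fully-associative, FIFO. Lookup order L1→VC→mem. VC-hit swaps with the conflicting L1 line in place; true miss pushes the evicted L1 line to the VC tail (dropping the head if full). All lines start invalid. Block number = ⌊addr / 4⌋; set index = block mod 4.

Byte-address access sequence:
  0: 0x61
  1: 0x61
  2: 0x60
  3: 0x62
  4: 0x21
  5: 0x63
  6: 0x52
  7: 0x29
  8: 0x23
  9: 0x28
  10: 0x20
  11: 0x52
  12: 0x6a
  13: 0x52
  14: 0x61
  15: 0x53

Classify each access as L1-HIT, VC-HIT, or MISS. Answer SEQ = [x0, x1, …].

SEQ = [MISS, L1-HIT, L1-HIT, L1-HIT, MISS, VC-HIT, MISS, MISS, VC-HIT, L1-HIT, L1-HIT, VC-HIT, MISS, L1-HIT, VC-HIT, VC-HIT]

0: 0x61 (blk 24, set 0) → MISS  vc=[]
1: 0x61 (blk 24, set 0) → L1-HIT  vc=[]
2: 0x60 (blk 24, set 0) → L1-HIT  vc=[]
3: 0x62 (blk 24, set 0) → L1-HIT  vc=[]
4: 0x21 (blk 8, set 0) → MISS  vc=[24]
5: 0x63 (blk 24, set 0) → VC-HIT  vc=[8]
6: 0x52 (blk 20, set 0) → MISS  vc=[8, 24]
7: 0x29 (blk 10, set 2) → MISS  vc=[8, 24]
8: 0x23 (blk 8, set 0) → VC-HIT  vc=[20, 24]
9: 0x28 (blk 10, set 2) → L1-HIT  vc=[20, 24]
10: 0x20 (blk 8, set 0) → L1-HIT  vc=[20, 24]
11: 0x52 (blk 20, set 0) → VC-HIT  vc=[8, 24]
12: 0x6a (blk 26, set 2) → MISS  vc=[8, 24, 10]
13: 0x52 (blk 20, set 0) → L1-HIT  vc=[8, 24, 10]
14: 0x61 (blk 24, set 0) → VC-HIT  vc=[8, 20, 10]
15: 0x53 (blk 20, set 0) → VC-HIT  vc=[8, 24, 10]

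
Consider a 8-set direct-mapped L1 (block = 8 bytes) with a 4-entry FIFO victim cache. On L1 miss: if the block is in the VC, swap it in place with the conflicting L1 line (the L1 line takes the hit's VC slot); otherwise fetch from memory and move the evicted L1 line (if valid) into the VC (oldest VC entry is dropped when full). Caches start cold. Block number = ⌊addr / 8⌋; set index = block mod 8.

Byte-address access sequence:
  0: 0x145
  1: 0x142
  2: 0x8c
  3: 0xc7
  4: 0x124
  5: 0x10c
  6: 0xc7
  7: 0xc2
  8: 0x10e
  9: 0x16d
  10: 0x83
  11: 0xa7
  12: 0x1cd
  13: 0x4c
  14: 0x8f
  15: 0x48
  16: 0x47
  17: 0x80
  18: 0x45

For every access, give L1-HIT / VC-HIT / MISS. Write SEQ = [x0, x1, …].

SEQ = [MISS, L1-HIT, MISS, MISS, MISS, MISS, L1-HIT, L1-HIT, L1-HIT, MISS, MISS, MISS, MISS, MISS, MISS, VC-HIT, MISS, VC-HIT, VC-HIT]

#0 0x145→b40/s0 MISS; vc=[]
#1 0x142→b40/s0 L1-HIT; vc=[]
#2 0x8c→b17/s1 MISS; vc=[]
#3 0xc7→b24/s0 MISS; vc=[40]
#4 0x124→b36/s4 MISS; vc=[40]
#5 0x10c→b33/s1 MISS; vc=[40,17]
#6 0xc7→b24/s0 L1-HIT; vc=[40,17]
#7 0xc2→b24/s0 L1-HIT; vc=[40,17]
#8 0x10e→b33/s1 L1-HIT; vc=[40,17]
#9 0x16d→b45/s5 MISS; vc=[40,17]
#10 0x83→b16/s0 MISS; vc=[40,17,24]
#11 0xa7→b20/s4 MISS; vc=[40,17,24,36]
#12 0x1cd→b57/s1 MISS; vc=[17,24,36,33]
#13 0x4c→b9/s1 MISS; vc=[24,36,33,57]
#14 0x8f→b17/s1 MISS; vc=[36,33,57,9]
#15 0x48→b9/s1 VC-HIT; vc=[36,33,57,17]
#16 0x47→b8/s0 MISS; vc=[33,57,17,16]
#17 0x80→b16/s0 VC-HIT; vc=[33,57,17,8]
#18 0x45→b8/s0 VC-HIT; vc=[33,57,17,16]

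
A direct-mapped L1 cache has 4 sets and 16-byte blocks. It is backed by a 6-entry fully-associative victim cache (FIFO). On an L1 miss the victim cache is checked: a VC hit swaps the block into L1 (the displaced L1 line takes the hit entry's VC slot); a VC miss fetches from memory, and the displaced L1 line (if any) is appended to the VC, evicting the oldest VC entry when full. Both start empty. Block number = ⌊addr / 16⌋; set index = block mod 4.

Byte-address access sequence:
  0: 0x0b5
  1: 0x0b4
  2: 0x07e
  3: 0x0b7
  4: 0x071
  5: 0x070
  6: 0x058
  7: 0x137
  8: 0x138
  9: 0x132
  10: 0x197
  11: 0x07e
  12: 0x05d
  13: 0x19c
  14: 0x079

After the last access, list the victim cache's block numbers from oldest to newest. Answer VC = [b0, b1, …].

VC = [11, 19, 5]

#0 0xb5→b11/s3 MISS; vc=[]
#1 0xb4→b11/s3 L1-HIT; vc=[]
#2 0x7e→b7/s3 MISS; vc=[11]
#3 0xb7→b11/s3 VC-HIT; vc=[7]
#4 0x71→b7/s3 VC-HIT; vc=[11]
#5 0x70→b7/s3 L1-HIT; vc=[11]
#6 0x58→b5/s1 MISS; vc=[11]
#7 0x137→b19/s3 MISS; vc=[11,7]
#8 0x138→b19/s3 L1-HIT; vc=[11,7]
#9 0x132→b19/s3 L1-HIT; vc=[11,7]
#10 0x197→b25/s1 MISS; vc=[11,7,5]
#11 0x7e→b7/s3 VC-HIT; vc=[11,19,5]
#12 0x5d→b5/s1 VC-HIT; vc=[11,19,25]
#13 0x19c→b25/s1 VC-HIT; vc=[11,19,5]
#14 0x79→b7/s3 L1-HIT; vc=[11,19,5]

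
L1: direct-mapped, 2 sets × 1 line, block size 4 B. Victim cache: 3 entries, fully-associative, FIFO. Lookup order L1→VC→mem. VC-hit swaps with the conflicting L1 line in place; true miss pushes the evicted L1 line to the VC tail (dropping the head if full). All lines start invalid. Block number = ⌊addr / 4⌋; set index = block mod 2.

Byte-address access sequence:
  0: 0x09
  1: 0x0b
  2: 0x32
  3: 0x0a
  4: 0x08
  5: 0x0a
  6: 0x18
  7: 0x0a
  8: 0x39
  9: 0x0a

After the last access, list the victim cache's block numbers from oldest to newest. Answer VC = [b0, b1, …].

VC = [12, 6, 14]

#0 0x9→b2/s0 MISS; vc=[]
#1 0xb→b2/s0 L1-HIT; vc=[]
#2 0x32→b12/s0 MISS; vc=[2]
#3 0xa→b2/s0 VC-HIT; vc=[12]
#4 0x8→b2/s0 L1-HIT; vc=[12]
#5 0xa→b2/s0 L1-HIT; vc=[12]
#6 0x18→b6/s0 MISS; vc=[12,2]
#7 0xa→b2/s0 VC-HIT; vc=[12,6]
#8 0x39→b14/s0 MISS; vc=[12,6,2]
#9 0xa→b2/s0 VC-HIT; vc=[12,6,14]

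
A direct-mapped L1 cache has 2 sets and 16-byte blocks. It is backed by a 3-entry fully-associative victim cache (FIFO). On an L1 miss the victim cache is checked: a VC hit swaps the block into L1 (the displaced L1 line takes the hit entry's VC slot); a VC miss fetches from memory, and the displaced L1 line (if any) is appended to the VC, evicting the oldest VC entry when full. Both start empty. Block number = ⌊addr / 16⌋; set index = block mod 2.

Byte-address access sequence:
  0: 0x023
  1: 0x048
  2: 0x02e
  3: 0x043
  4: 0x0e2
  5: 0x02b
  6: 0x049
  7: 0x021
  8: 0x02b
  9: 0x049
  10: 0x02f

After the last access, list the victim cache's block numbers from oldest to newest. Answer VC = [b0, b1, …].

0: 0x23 (blk 2, set 0) → MISS  vc=[]
1: 0x48 (blk 4, set 0) → MISS  vc=[2]
2: 0x2e (blk 2, set 0) → VC-HIT  vc=[4]
3: 0x43 (blk 4, set 0) → VC-HIT  vc=[2]
4: 0xe2 (blk 14, set 0) → MISS  vc=[2, 4]
5: 0x2b (blk 2, set 0) → VC-HIT  vc=[14, 4]
6: 0x49 (blk 4, set 0) → VC-HIT  vc=[14, 2]
7: 0x21 (blk 2, set 0) → VC-HIT  vc=[14, 4]
8: 0x2b (blk 2, set 0) → L1-HIT  vc=[14, 4]
9: 0x49 (blk 4, set 0) → VC-HIT  vc=[14, 2]
10: 0x2f (blk 2, set 0) → VC-HIT  vc=[14, 4]

VC = [14, 4]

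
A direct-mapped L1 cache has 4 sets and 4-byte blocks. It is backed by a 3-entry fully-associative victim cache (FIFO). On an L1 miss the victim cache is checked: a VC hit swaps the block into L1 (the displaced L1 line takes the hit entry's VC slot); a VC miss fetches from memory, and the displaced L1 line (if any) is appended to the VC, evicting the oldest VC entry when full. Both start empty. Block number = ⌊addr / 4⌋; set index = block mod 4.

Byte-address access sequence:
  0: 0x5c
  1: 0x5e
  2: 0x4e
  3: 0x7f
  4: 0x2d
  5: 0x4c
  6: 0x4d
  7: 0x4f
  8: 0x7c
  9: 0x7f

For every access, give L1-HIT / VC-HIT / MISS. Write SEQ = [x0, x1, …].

0: 0x5c (blk 23, set 3) → MISS  vc=[]
1: 0x5e (blk 23, set 3) → L1-HIT  vc=[]
2: 0x4e (blk 19, set 3) → MISS  vc=[23]
3: 0x7f (blk 31, set 3) → MISS  vc=[23, 19]
4: 0x2d (blk 11, set 3) → MISS  vc=[23, 19, 31]
5: 0x4c (blk 19, set 3) → VC-HIT  vc=[23, 11, 31]
6: 0x4d (blk 19, set 3) → L1-HIT  vc=[23, 11, 31]
7: 0x4f (blk 19, set 3) → L1-HIT  vc=[23, 11, 31]
8: 0x7c (blk 31, set 3) → VC-HIT  vc=[23, 11, 19]
9: 0x7f (blk 31, set 3) → L1-HIT  vc=[23, 11, 19]

SEQ = [MISS, L1-HIT, MISS, MISS, MISS, VC-HIT, L1-HIT, L1-HIT, VC-HIT, L1-HIT]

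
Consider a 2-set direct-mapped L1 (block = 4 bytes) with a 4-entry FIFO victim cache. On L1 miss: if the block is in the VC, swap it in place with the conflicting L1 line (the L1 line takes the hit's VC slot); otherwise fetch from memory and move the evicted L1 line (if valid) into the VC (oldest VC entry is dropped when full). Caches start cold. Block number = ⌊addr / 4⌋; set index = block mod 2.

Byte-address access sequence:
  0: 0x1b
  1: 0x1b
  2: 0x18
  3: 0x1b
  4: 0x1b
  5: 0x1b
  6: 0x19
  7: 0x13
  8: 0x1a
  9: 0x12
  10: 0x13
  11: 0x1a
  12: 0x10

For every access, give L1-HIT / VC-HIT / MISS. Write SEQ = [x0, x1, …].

SEQ = [MISS, L1-HIT, L1-HIT, L1-HIT, L1-HIT, L1-HIT, L1-HIT, MISS, VC-HIT, VC-HIT, L1-HIT, VC-HIT, VC-HIT]

0: 0x1b (blk 6, set 0) → MISS  vc=[]
1: 0x1b (blk 6, set 0) → L1-HIT  vc=[]
2: 0x18 (blk 6, set 0) → L1-HIT  vc=[]
3: 0x1b (blk 6, set 0) → L1-HIT  vc=[]
4: 0x1b (blk 6, set 0) → L1-HIT  vc=[]
5: 0x1b (blk 6, set 0) → L1-HIT  vc=[]
6: 0x19 (blk 6, set 0) → L1-HIT  vc=[]
7: 0x13 (blk 4, set 0) → MISS  vc=[6]
8: 0x1a (blk 6, set 0) → VC-HIT  vc=[4]
9: 0x12 (blk 4, set 0) → VC-HIT  vc=[6]
10: 0x13 (blk 4, set 0) → L1-HIT  vc=[6]
11: 0x1a (blk 6, set 0) → VC-HIT  vc=[4]
12: 0x10 (blk 4, set 0) → VC-HIT  vc=[6]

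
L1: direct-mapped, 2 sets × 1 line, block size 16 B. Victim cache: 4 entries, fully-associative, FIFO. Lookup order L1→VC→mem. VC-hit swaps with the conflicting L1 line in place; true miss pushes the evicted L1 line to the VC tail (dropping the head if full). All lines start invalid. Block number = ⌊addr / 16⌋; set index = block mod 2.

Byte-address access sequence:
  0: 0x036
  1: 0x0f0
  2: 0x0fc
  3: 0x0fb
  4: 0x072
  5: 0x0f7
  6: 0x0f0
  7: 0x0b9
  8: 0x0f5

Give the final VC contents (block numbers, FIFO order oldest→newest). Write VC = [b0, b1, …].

VC = [3, 7, 11]

#0 0x36→b3/s1 MISS; vc=[]
#1 0xf0→b15/s1 MISS; vc=[3]
#2 0xfc→b15/s1 L1-HIT; vc=[3]
#3 0xfb→b15/s1 L1-HIT; vc=[3]
#4 0x72→b7/s1 MISS; vc=[3,15]
#5 0xf7→b15/s1 VC-HIT; vc=[3,7]
#6 0xf0→b15/s1 L1-HIT; vc=[3,7]
#7 0xb9→b11/s1 MISS; vc=[3,7,15]
#8 0xf5→b15/s1 VC-HIT; vc=[3,7,11]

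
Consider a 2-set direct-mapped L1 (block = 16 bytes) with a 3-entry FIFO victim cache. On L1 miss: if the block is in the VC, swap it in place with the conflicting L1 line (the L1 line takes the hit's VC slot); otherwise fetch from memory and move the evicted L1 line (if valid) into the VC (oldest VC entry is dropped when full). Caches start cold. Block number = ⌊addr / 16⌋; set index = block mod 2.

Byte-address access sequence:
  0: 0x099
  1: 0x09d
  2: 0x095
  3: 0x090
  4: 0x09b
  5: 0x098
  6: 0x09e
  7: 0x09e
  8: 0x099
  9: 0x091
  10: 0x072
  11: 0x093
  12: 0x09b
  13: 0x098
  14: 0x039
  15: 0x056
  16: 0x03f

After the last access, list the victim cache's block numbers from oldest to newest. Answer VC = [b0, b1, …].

0: 0x99 (blk 9, set 1) → MISS  vc=[]
1: 0x9d (blk 9, set 1) → L1-HIT  vc=[]
2: 0x95 (blk 9, set 1) → L1-HIT  vc=[]
3: 0x90 (blk 9, set 1) → L1-HIT  vc=[]
4: 0x9b (blk 9, set 1) → L1-HIT  vc=[]
5: 0x98 (blk 9, set 1) → L1-HIT  vc=[]
6: 0x9e (blk 9, set 1) → L1-HIT  vc=[]
7: 0x9e (blk 9, set 1) → L1-HIT  vc=[]
8: 0x99 (blk 9, set 1) → L1-HIT  vc=[]
9: 0x91 (blk 9, set 1) → L1-HIT  vc=[]
10: 0x72 (blk 7, set 1) → MISS  vc=[9]
11: 0x93 (blk 9, set 1) → VC-HIT  vc=[7]
12: 0x9b (blk 9, set 1) → L1-HIT  vc=[7]
13: 0x98 (blk 9, set 1) → L1-HIT  vc=[7]
14: 0x39 (blk 3, set 1) → MISS  vc=[7, 9]
15: 0x56 (blk 5, set 1) → MISS  vc=[7, 9, 3]
16: 0x3f (blk 3, set 1) → VC-HIT  vc=[7, 9, 5]

VC = [7, 9, 5]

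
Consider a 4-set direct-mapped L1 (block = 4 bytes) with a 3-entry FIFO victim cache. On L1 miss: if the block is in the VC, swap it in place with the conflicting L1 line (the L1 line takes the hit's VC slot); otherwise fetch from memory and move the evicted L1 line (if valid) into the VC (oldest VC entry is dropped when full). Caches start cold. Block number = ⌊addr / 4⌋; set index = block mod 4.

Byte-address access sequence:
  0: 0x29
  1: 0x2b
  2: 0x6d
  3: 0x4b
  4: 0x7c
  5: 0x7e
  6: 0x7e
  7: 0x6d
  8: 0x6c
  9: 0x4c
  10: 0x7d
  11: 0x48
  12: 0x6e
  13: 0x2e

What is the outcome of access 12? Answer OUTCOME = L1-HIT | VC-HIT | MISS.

OUTCOME = VC-HIT

#0 0x29→b10/s2 MISS; vc=[]
#1 0x2b→b10/s2 L1-HIT; vc=[]
#2 0x6d→b27/s3 MISS; vc=[]
#3 0x4b→b18/s2 MISS; vc=[10]
#4 0x7c→b31/s3 MISS; vc=[10,27]
#5 0x7e→b31/s3 L1-HIT; vc=[10,27]
#6 0x7e→b31/s3 L1-HIT; vc=[10,27]
#7 0x6d→b27/s3 VC-HIT; vc=[10,31]
#8 0x6c→b27/s3 L1-HIT; vc=[10,31]
#9 0x4c→b19/s3 MISS; vc=[10,31,27]
#10 0x7d→b31/s3 VC-HIT; vc=[10,19,27]
#11 0x48→b18/s2 L1-HIT; vc=[10,19,27]
#12 0x6e→b27/s3 VC-HIT; vc=[10,19,31]
#13 0x2e→b11/s3 MISS; vc=[19,31,27]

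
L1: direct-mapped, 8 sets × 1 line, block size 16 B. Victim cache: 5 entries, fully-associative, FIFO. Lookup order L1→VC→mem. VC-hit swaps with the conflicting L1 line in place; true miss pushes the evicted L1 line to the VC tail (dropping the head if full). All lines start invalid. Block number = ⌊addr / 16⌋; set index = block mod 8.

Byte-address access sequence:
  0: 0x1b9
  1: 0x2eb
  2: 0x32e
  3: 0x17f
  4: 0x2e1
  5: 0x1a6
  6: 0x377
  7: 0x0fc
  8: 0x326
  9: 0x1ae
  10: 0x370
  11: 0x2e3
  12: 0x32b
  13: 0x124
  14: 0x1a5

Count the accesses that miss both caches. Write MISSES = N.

MISSES = 8

#0 0x1b9→b27/s3 MISS; vc=[]
#1 0x2eb→b46/s6 MISS; vc=[]
#2 0x32e→b50/s2 MISS; vc=[]
#3 0x17f→b23/s7 MISS; vc=[]
#4 0x2e1→b46/s6 L1-HIT; vc=[]
#5 0x1a6→b26/s2 MISS; vc=[50]
#6 0x377→b55/s7 MISS; vc=[50,23]
#7 0xfc→b15/s7 MISS; vc=[50,23,55]
#8 0x326→b50/s2 VC-HIT; vc=[26,23,55]
#9 0x1ae→b26/s2 VC-HIT; vc=[50,23,55]
#10 0x370→b55/s7 VC-HIT; vc=[50,23,15]
#11 0x2e3→b46/s6 L1-HIT; vc=[50,23,15]
#12 0x32b→b50/s2 VC-HIT; vc=[26,23,15]
#13 0x124→b18/s2 MISS; vc=[26,23,15,50]
#14 0x1a5→b26/s2 VC-HIT; vc=[18,23,15,50]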